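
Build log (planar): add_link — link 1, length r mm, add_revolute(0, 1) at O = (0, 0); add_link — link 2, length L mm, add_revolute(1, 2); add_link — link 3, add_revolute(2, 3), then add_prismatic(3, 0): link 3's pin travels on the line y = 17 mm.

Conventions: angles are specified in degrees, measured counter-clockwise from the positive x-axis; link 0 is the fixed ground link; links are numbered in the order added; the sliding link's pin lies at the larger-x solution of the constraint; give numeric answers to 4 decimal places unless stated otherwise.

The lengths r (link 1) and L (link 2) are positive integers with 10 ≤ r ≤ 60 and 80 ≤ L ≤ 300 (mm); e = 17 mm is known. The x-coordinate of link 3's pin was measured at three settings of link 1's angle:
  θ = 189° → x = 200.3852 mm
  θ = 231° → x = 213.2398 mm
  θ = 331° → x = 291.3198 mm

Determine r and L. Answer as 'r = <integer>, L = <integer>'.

constraint per measurement: (x − r cos θ)² + (r sin θ − e)² = L²
subtracting the θ₁ and θ₂ equations cancels the r² and L² terms:
r = (x₁² − x₂²) / (2[(x₁cos θ₁ + e sin θ₁) − (x₂cos θ₂ + e sin θ₂)]) = 50.0000 → r = 50
L² = (x₁ − r cos θ₁)² + (r sin θ₁ − e)² = 63000.9795 → L = 251.0000 → L = 251
check at θ₃=331°: x = 291.3198 (printed 291.3198) ✓

r = 50, L = 251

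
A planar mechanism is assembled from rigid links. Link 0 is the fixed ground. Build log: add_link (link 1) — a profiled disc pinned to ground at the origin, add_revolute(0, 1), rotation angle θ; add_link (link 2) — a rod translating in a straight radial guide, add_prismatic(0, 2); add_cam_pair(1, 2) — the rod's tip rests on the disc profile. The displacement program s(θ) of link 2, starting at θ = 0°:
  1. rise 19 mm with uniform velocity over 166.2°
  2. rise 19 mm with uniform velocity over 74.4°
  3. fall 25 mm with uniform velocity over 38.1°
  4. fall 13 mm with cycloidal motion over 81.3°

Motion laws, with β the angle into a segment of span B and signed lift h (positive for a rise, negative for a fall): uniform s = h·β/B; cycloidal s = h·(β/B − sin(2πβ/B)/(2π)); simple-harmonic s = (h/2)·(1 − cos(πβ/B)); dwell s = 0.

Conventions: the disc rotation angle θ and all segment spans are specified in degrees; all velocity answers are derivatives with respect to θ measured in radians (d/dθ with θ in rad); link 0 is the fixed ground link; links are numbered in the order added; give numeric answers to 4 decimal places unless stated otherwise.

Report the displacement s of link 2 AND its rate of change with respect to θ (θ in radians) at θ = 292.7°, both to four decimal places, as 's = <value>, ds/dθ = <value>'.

seg 1 [0°–166.2°] uniform, h=19: full span → s += 19 → s = 19.0000
seg 2 [166.2°–240.6°] uniform, h=19: full span → s += 19 → s = 38.0000
seg 3 [240.6°–278.7°] uniform, h=-25: full span → s += -25 → s = 13.0000
seg 4 [278.7°–360°] cycloidal, h=-13: θ=292.7° here. β=14, B=81.3. -13·(0.1722 − sin(2π·0.1722)/(2π)) = -0.4119 → s = 12.5881
velocity in seg [278.7°–360°] (cycloidal), θ in radians: β = 14° = 0.2443 rad, B = 81.3° = 1.4190 rad; ds/dθ = (h/B)(1 − cos(2πβ/B)) = ((-13)/1.4190)(1 − cos(2π·0.1722)) = -4.859493 mm/rad

s = 12.5881, ds/dθ = -4.8595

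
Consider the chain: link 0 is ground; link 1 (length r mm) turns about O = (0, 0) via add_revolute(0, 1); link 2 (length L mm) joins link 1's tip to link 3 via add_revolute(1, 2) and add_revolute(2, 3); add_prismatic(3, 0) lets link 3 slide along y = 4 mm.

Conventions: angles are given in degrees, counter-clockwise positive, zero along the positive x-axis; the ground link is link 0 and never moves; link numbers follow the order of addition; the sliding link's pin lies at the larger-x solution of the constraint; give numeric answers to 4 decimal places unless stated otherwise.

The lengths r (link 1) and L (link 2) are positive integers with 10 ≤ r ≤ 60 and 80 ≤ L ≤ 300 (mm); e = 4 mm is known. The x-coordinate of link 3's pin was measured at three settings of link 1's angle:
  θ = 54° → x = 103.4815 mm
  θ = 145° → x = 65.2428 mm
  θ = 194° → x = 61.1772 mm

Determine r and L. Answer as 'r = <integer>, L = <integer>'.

constraint per measurement: (x − r cos θ)² + (r sin θ − e)² = L²
subtracting the θ₁ and θ₂ equations cancels the r² and L² terms:
r = (x₁² − x₂²) / (2[(x₁cos θ₁ + e sin θ₁) − (x₂cos θ₂ + e sin θ₂)]) = 28.0001 → r = 28
L² = (x₁ − r cos θ₁)² + (r sin θ₁ − e)² = 7921.0067 → L = 89.0000 → L = 89
check at θ₃=194°: x = 61.1772 (printed 61.1772) ✓

r = 28, L = 89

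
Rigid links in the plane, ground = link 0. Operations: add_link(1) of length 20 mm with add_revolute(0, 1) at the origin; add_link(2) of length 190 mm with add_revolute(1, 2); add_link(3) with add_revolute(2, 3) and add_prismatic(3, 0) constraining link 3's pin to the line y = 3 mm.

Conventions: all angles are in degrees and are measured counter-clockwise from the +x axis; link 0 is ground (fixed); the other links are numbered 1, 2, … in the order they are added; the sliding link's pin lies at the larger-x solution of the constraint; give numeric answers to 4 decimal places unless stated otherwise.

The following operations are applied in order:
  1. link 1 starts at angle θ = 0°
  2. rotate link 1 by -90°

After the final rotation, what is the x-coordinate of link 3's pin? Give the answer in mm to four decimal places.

geometry: r = 20 mm, L = 190 mm, e = 3 mm; θ starts at 0°
rotate link 1 by -90°: θ ← 0° -90° = -90°
crank pin P = (r cos θ, r sin θ) = (0.000000, -20.000000)
h = r sin θ − e = -20.000000 − 3 = -23.000000
x = r cos θ + √(L² − h²) = 0.000000 + 188.602757 = 188.602757

188.6028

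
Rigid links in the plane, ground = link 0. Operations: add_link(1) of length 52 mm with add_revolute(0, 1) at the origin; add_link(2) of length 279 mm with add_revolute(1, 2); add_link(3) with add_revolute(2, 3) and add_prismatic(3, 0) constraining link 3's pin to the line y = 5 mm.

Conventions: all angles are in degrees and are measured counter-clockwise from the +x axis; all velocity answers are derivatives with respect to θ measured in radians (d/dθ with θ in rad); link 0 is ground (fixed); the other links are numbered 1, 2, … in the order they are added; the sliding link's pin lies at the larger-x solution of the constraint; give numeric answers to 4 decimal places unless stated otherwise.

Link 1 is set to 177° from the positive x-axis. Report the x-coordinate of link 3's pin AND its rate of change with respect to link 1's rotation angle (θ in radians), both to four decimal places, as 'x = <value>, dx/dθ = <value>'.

geometry: r = 52 mm, L = 279 mm, e = 5 mm
crank pin P = (r cos θ, r sin θ) = (-51.928736, 2.721470)
h = r sin θ − e = 2.721470 − 5 = -2.278530
x = r cos θ + √(L² − h²) = -51.928736 + 278.990696 = 227.061960
dx/dθ = −r sin θ − h·r cos θ/√(L² − h²) (θ in radians; h = -2.278530) = -3.145574

x = 227.0620, dx/dθ = -3.1456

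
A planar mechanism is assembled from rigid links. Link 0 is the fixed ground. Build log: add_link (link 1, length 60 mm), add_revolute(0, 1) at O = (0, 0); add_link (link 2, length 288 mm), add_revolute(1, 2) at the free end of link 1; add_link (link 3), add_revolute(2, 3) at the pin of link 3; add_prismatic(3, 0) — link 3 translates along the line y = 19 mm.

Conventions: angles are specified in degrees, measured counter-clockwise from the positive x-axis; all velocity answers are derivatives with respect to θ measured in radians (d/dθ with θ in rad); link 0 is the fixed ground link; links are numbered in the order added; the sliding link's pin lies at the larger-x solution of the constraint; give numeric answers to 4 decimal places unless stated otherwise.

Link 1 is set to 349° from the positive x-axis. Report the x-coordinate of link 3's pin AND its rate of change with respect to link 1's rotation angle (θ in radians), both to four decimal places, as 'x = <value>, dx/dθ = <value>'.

geometry: r = 60 mm, L = 288 mm, e = 19 mm
crank pin P = (r cos θ, r sin θ) = (58.897631, -11.448540)
h = r sin θ − e = -11.448540 − 19 = -30.448540
x = r cos θ + √(L² − h²) = 58.897631 + 286.385905 = 345.283536
dx/dθ = −r sin θ − h·r cos θ/√(L² − h²) (θ in radians; h = -30.448540) = 17.710534

x = 345.2835, dx/dθ = 17.7105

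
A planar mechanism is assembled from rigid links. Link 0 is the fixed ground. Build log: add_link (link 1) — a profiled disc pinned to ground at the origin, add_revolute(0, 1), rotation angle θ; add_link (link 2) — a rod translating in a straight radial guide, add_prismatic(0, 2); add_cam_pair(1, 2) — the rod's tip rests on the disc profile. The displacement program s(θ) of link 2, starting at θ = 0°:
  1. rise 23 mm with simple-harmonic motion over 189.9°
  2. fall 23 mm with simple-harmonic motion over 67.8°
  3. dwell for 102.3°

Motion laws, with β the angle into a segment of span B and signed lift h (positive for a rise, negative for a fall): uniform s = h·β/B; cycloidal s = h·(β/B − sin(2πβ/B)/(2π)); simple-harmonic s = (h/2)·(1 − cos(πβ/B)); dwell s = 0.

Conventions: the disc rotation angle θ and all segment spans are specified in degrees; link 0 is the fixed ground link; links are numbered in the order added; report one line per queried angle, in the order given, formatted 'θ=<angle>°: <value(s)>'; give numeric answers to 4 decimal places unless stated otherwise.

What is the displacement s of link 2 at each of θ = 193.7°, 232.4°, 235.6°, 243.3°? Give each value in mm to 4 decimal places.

seg 1 [0°–189.9°] simple-harmonic, h=23: full span → s += 23 → s = 23.0000
seg 2 [189.9°–257.7°] simple-harmonic, h=-23: θ=193.7° here. β=3.8, B=67.8. -23/2·(1 − cos(π·0.0560)) = -0.1778 → s = 22.8222
seg 2 [189.9°–257.7°] simple-harmonic, h=-23: θ=232.4° here. β=42.5, B=67.8. -23/2·(1 − cos(π·0.6268)) = -15.9623 → s = 7.0377
seg 2 [189.9°–257.7°] simple-harmonic, h=-23: θ=235.6° here. β=45.7, B=67.8. -23/2·(1 − cos(π·0.6740)) = -17.4792 → s = 5.5208
seg 2 [189.9°–257.7°] simple-harmonic, h=-23: θ=243.3° here. β=53.4, B=67.8. -23/2·(1 − cos(π·0.7876)) = -20.5336 → s = 2.4664

θ=193.7°: 22.8222
θ=232.4°: 7.0377
θ=235.6°: 5.5208
θ=243.3°: 2.4664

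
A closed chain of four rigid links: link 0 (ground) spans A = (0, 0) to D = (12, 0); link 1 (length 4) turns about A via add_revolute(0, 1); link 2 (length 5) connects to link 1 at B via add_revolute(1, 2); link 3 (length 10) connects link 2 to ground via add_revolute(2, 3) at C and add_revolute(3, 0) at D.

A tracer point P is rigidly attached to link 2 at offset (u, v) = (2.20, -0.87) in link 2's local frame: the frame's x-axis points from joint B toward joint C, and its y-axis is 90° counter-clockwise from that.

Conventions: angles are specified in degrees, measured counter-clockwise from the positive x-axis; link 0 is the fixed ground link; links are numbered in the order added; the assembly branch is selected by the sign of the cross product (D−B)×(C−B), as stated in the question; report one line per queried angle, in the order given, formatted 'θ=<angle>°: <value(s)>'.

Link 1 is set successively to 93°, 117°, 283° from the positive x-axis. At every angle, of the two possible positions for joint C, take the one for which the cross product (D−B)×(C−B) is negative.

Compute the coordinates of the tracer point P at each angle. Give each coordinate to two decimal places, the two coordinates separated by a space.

A=(0,0), D=(12.00,0)
θ=93°: B = A + 4.00·(cos93°, sin93°) = (-0.2093, 3.9945)
θ=93°: |BD| = 12.8462
θ=93°: circle(B,5.00) ∩ circle(D,10.00): a=3.5039, h=3.5669
θ=93°:   candidates: C₊=(4.2300,6.2950) cross=45.820; C₋=(2.0118,-0.4851) cross=-45.820
θ=93°:   branch - wants cross < 0 → take C=(2.0118,-0.4851) (cross=-45.820)
θ=93°: ex = (C−B)/|BC| = (0.4442,-0.8959); ey = (0.8959,0.4442)
θ=93°: P = B + 2.20·ex + -0.87·ey = (-0.0115,1.6370)
θ=117°: B = A + 4.00·(cos117°, sin117°) = (-1.8160, 3.5640)
θ=117°: |BD| = 14.2683
θ=117°: circle(B,5.00) ∩ circle(D,10.00): a=4.5059, h=2.1672
θ=117°:   candidates: C₊=(3.0885,4.5370) cross=30.922; C₋=(2.0058,0.3400) cross=-30.922
θ=117°:   branch - wants cross < 0 → take C=(2.0058,0.3400) (cross=-30.922)
θ=117°: ex = (C−B)/|BC| = (0.7643,-0.6448); ey = (0.6448,0.7643)
θ=117°: P = B + 2.20·ex + -0.87·ey = (-0.6954,1.4805)
θ=283°: B = A + 4.00·(cos283°, sin283°) = (0.8998, -3.8975)
θ=283°: |BD| = 11.7646
θ=283°: circle(B,5.00) ∩ circle(D,10.00): a=2.6947, h=4.2117
θ=283°:   candidates: C₊=(2.0471,0.9691) cross=49.549; C₋=(4.8377,-6.9786) cross=-49.549
θ=283°:   branch - wants cross < 0 → take C=(4.8377,-6.9786) (cross=-49.549)
θ=283°: ex = (C−B)/|BC| = (0.7876,-0.6162); ey = (0.6162,0.7876)
θ=283°: P = B + 2.20·ex + -0.87·ey = (2.0963,-5.9384)

θ=93°: -0.01 1.64
θ=117°: -0.70 1.48
θ=283°: 2.10 -5.94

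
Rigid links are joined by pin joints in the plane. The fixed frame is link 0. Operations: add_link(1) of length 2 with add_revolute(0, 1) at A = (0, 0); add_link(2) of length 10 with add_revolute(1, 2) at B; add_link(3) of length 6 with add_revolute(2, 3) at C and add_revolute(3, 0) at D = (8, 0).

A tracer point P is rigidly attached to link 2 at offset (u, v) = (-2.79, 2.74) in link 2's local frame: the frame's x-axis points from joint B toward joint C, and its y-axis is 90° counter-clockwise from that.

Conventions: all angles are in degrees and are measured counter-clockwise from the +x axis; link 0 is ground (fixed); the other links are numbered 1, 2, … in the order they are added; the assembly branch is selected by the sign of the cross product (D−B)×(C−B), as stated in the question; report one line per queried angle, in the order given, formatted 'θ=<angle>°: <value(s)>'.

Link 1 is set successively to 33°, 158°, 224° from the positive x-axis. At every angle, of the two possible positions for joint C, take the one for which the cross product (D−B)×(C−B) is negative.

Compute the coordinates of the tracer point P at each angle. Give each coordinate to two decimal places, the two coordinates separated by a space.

A=(0,0), D=(8.00,0)
θ=33°: B = A + 2.00·(cos33°, sin33°) = (1.6773, 1.0893)
θ=33°: |BD| = 6.4158
θ=33°: circle(B,10.00) ∩ circle(D,6.00): a=8.1956, h=5.7300
θ=33°:   candidates: C₊=(10.7268,5.3446) cross=36.762; C₋=(8.7811,-5.9489) cross=-36.762
θ=33°:   branch - wants cross < 0 → take C=(8.7811,-5.9489) (cross=-36.762)
θ=33°: ex = (C−B)/|BC| = (0.7104,-0.7038); ey = (0.7038,0.7104)
θ=33°: P = B + -2.79·ex + 2.74·ey = (1.6239,4.9994)
θ=158°: B = A + 2.00·(cos158°, sin158°) = (-1.8544, 0.7492)
θ=158°: |BD| = 9.8828
θ=158°: circle(B,10.00) ∩ circle(D,6.00): a=8.1794, h=5.7531
θ=158°:   candidates: C₊=(6.7376,5.8657) cross=56.857; C₋=(5.8653,-5.6074) cross=-56.857
θ=158°:   branch - wants cross < 0 → take C=(5.8653,-5.6074) (cross=-56.857)
θ=158°: ex = (C−B)/|BC| = (0.7720,-0.6357); ey = (0.6357,0.7720)
θ=158°: P = B + -2.79·ex + 2.74·ey = (-2.2664,4.6379)
θ=224°: B = A + 2.00·(cos224°, sin224°) = (-1.4387, -1.3893)
θ=224°: |BD| = 9.5404
θ=224°: circle(B,10.00) ∩ circle(D,6.00): a=8.1244, h=5.8305
θ=224°:   candidates: C₊=(5.7500,5.5621) cross=55.625; C₋=(7.4481,-5.9746) cross=-55.625
θ=224°:   branch - wants cross < 0 → take C=(7.4481,-5.9746) (cross=-55.625)
θ=224°: ex = (C−B)/|BC| = (0.8887,-0.4585); ey = (0.4585,0.8887)
θ=224°: P = B + -2.79·ex + 2.74·ey = (-2.6617,2.3250)

θ=33°: 1.62 5.00
θ=158°: -2.27 4.64
θ=224°: -2.66 2.32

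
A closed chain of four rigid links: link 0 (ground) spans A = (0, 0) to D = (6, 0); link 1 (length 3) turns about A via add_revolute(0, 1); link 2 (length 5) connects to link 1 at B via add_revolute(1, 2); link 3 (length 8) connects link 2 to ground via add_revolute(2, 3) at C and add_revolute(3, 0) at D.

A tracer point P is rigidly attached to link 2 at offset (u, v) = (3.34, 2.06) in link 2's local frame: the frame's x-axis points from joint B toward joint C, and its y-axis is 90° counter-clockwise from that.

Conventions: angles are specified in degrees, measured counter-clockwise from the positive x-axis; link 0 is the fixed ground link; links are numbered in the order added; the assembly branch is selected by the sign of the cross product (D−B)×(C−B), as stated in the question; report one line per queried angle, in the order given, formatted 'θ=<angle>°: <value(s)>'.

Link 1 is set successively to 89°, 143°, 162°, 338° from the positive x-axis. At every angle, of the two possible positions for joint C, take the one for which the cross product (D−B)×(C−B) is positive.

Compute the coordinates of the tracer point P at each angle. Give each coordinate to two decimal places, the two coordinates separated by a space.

A=(0,0), D=(6.00,0)
θ=89°: B = A + 3.00·(cos89°, sin89°) = (0.0524, 2.9995)
θ=89°: |BD| = 6.6612
θ=89°: circle(B,5.00) ∩ circle(D,8.00): a=0.4032, h=4.9837
θ=89°:   candidates: C₊=(2.6565,7.2678) cross=33.198; C₋=(-1.8318,-1.6319) cross=-33.198
θ=89°:   branch + wants cross > 0 → take C=(2.6565,7.2678) (cross=33.198)
θ=89°: ex = (C−B)/|BC| = (0.5208,0.8537); ey = (-0.8537,0.5208)
θ=89°: P = B + 3.34·ex + 2.06·ey = (0.0334,6.9237)
θ=143°: B = A + 3.00·(cos143°, sin143°) = (-2.3959, 1.8054)
θ=143°: |BD| = 8.5878
θ=143°: circle(B,5.00) ∩ circle(D,8.00): a=2.0233, h=4.5724
θ=143°:   candidates: C₊=(0.5434,5.8503) cross=39.267; C₋=(-1.3791,-3.0901) cross=-39.267
θ=143°:   branch + wants cross > 0 → take C=(0.5434,5.8503) (cross=39.267)
θ=143°: ex = (C−B)/|BC| = (0.5879,0.8090); ey = (-0.8090,0.5879)
θ=143°: P = B + 3.34·ex + 2.06·ey = (-2.0989,5.7184)
θ=162°: B = A + 3.00·(cos162°, sin162°) = (-2.8532, 0.9271)
θ=162°: |BD| = 8.9016
θ=162°: circle(B,5.00) ∩ circle(D,8.00): a=2.2602, h=4.4600
θ=162°:   candidates: C₊=(-0.1408,5.1274) cross=39.701; C₋=(-1.0698,-3.7441) cross=-39.701
θ=162°:   branch + wants cross > 0 → take C=(-0.1408,5.1274) (cross=39.701)
θ=162°: ex = (C−B)/|BC| = (0.5425,0.8401); ey = (-0.8401,0.5425)
θ=162°: P = B + 3.34·ex + 2.06·ey = (-2.7719,4.8504)
θ=338°: B = A + 3.00·(cos338°, sin338°) = (2.7816, -1.1238)
θ=338°: |BD| = 3.4090
θ=338°: circle(B,5.00) ∩ circle(D,8.00): a=-4.0156, h=2.9791
θ=338°:   candidates: C₊=(-1.9917,0.3649) cross=10.156; C₋=(-0.0275,-5.2601) cross=-10.156
θ=338°:   branch + wants cross > 0 → take C=(-1.9917,0.3649) (cross=10.156)
θ=338°: ex = (C−B)/|BC| = (-0.9546,0.2977); ey = (-0.2977,-0.9546)
θ=338°: P = B + 3.34·ex + 2.06·ey = (-1.0203,-2.0959)

θ=89°: 0.03 6.92
θ=143°: -2.10 5.72
θ=162°: -2.77 4.85
θ=338°: -1.02 -2.10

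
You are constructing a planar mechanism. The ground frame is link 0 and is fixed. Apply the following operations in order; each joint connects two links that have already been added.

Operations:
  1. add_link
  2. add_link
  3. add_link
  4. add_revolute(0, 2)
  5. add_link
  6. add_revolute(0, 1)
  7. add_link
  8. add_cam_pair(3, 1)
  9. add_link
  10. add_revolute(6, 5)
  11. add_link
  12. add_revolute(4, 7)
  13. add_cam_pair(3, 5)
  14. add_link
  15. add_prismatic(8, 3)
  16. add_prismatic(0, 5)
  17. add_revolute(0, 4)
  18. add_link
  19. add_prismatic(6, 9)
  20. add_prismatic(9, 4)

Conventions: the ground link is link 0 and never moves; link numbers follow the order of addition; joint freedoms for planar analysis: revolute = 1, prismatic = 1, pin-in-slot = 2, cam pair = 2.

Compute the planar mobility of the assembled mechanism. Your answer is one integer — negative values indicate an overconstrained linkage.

(L,J1,J2)=(1,0,0); link0 fixed
link1: (2,0,0)
link2: (3,0,0)
link3: (4,0,0)
R 0-2 [J1]: (4,1,0)
link4: (5,1,0)
R 0-1 [J1]: (5,2,0)
link5: (6,2,0)
C 3-1 [J2]: (6,2,1)
link6: (7,2,1)
R 6-5 [J1]: (7,3,1)
link7: (8,3,1)
R 4-7 [J1]: (8,4,1)
C 3-5 [J2]: (8,4,2)
link8: (9,4,2)
P 8-3 [J1]: (9,5,2)
P 0-5 [J1]: (9,6,2)
R 0-4 [J1]: (9,7,2)
link9: (10,7,2)
P 6-9 [J1]: (10,8,2)
P 9-4 [J1]: (10,9,2)
Grübler: 3·9 − 2·9 − 2 = 7

M = 7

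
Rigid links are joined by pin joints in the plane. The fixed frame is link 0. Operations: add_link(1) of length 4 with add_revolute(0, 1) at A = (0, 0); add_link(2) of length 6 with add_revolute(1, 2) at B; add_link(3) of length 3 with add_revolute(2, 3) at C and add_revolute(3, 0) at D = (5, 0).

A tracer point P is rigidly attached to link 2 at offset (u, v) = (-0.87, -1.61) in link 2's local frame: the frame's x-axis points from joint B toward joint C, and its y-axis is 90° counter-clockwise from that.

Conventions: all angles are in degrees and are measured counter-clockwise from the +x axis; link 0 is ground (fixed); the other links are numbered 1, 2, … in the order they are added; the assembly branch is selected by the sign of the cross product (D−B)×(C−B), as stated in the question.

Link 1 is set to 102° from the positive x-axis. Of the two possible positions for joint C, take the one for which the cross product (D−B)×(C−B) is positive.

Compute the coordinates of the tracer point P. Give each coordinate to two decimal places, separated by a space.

A=(0,0), D=(5.00,0)
B = A + 4.00·(cos102°, sin102°) = (-0.8316, 3.9126)
|BD| = 7.0226
circle(B,6.00) ∩ circle(D,3.00): a=5.4337, h=2.5447
  candidates: C₊=(5.0983,2.9984) cross=17.870; C₋=(2.2628,-1.2279) cross=-17.870
  branch + wants cross > 0 → take C=(5.0983,2.9984) (cross=17.870)
ex = (C−B)/|BC| = (0.9883,-0.1524); ey = (0.1524,0.9883)
P = B + -0.87·ex + -1.61·ey = (-1.9368,2.4539)

-1.94 2.45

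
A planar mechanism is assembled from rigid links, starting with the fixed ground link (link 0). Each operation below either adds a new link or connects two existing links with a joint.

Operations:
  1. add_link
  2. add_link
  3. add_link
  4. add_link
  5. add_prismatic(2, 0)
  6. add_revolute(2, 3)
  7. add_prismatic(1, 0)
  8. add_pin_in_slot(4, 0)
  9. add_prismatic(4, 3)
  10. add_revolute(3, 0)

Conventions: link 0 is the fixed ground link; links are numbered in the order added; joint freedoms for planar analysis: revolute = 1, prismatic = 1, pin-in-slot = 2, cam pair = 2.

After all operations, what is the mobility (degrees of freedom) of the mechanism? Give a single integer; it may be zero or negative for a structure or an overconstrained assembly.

L=1 J1=0 J2=0
add link → L=2 J1=0 J2=0
add link → L=3 J1=0 J2=0
add link → L=4 J1=0 J2=0
add link → L=5 J1=0 J2=0
P@2,0 dof=1 J1 → L=5 J1=1 J2=0
R@2,3 dof=1 J1 → L=5 J1=2 J2=0
P@1,0 dof=1 J1 → L=5 J1=3 J2=0
PS@4,0 dof=2 J2 → L=5 J1=3 J2=1
P@4,3 dof=1 J1 → L=5 J1=4 J2=1
R@3,0 dof=1 J1 → L=5 J1=5 J2=1
M=3(L−1)−2J1−J2=3·4−2·5−1=1

M = 1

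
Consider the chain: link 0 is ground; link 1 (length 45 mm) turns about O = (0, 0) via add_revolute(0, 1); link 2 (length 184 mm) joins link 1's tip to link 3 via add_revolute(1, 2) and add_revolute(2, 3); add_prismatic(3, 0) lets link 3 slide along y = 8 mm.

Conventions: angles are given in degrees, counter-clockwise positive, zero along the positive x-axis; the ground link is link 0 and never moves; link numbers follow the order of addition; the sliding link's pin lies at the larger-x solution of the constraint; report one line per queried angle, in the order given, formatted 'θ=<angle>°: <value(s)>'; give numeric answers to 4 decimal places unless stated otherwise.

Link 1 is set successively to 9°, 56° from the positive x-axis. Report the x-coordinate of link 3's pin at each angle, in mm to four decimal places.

geometry: r = 45 mm, L = 184 mm, e = 8 mm
θ=9°: crank pin P = (r cos θ, r sin θ) = (44.445975, 7.039551)
θ=9°: h = r sin θ − e = 7.039551 − 8 = -0.960449
θ=9°: x = r cos θ + √(L² − h²) = 44.445975 + 183.997493 = 228.443469
θ=56°: crank pin P = (r cos θ, r sin θ) = (25.163681, 37.306691)
θ=56°: h = r sin θ − e = 37.306691 − 8 = 29.306691
θ=56°: x = r cos θ + √(L² − h²) = 25.163681 + 181.651088 = 206.814769

θ=9°: 228.4435
θ=56°: 206.8148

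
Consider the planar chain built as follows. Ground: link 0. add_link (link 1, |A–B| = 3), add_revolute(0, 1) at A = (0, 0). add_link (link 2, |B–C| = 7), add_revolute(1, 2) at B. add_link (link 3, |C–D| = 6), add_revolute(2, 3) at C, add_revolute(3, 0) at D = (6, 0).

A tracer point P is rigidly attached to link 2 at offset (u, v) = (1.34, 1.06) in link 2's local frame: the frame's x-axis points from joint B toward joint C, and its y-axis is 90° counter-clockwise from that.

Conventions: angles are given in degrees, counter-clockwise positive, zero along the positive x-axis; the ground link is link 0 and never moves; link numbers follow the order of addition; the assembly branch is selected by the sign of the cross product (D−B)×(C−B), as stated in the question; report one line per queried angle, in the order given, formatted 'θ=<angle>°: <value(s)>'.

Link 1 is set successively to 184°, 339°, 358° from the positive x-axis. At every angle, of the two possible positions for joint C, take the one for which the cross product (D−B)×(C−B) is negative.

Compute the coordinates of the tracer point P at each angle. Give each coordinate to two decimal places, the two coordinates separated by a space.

A=(0,0), D=(6.00,0)
θ=184°: B = A + 3.00·(cos184°, sin184°) = (-2.9927, -0.2093)
θ=184°: |BD| = 8.9951
θ=184°: circle(B,7.00) ∩ circle(D,6.00): a=5.2202, h=4.6637
θ=184°:   candidates: C₊=(2.1176,4.5746) cross=41.950; C₋=(2.3346,-4.7502) cross=-41.950
θ=184°:   branch - wants cross < 0 → take C=(2.3346,-4.7502) (cross=-41.950)
θ=184°: ex = (C−B)/|BC| = (0.7610,-0.6487); ey = (0.6487,0.7610)
θ=184°: P = B + 1.34·ex + 1.06·ey = (-1.2853,-0.2718)
θ=339°: B = A + 3.00·(cos339°, sin339°) = (2.8007, -1.0751)
θ=339°: |BD| = 3.3751
θ=339°: circle(B,7.00) ∩ circle(D,6.00): a=3.6134, h=5.9953
θ=339°:   candidates: C₊=(4.3162,5.7589) cross=20.234; C₋=(8.1357,-5.6070) cross=-20.234
θ=339°:   branch - wants cross < 0 → take C=(8.1357,-5.6070) (cross=-20.234)
θ=339°: ex = (C−B)/|BC| = (0.7621,-0.6474); ey = (0.6474,0.7621)
θ=339°: P = B + 1.34·ex + 1.06·ey = (4.5083,-1.1348)
θ=358°: B = A + 3.00·(cos358°, sin358°) = (2.9982, -0.1047)
θ=358°: |BD| = 3.0037
θ=358°: circle(B,7.00) ∩ circle(D,6.00): a=3.6659, h=5.9633
θ=358°:   candidates: C₊=(6.4539,5.9828) cross=17.912; C₋=(6.8697,-5.9366) cross=-17.912
θ=358°:   branch - wants cross < 0 → take C=(6.8697,-5.9366) (cross=-17.912)
θ=358°: ex = (C−B)/|BC| = (0.5531,-0.8331); ey = (0.8331,0.5531)
θ=358°: P = B + 1.34·ex + 1.06·ey = (4.6224,-0.6348)

θ=184°: -1.29 -0.27
θ=339°: 4.51 -1.13
θ=358°: 4.62 -0.63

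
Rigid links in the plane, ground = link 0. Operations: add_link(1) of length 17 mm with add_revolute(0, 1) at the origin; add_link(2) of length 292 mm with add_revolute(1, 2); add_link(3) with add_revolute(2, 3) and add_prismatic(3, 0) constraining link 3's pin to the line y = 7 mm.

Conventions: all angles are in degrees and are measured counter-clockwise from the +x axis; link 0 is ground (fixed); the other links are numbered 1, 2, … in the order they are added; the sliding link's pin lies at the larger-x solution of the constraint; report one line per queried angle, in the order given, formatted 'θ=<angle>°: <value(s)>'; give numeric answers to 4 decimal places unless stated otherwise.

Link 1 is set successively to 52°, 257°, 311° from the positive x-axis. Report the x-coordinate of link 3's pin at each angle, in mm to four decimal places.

geometry: r = 17 mm, L = 292 mm, e = 7 mm
θ=52°: crank pin P = (r cos θ, r sin θ) = (10.466245, 13.396183)
θ=52°: h = r sin θ − e = 13.396183 − 7 = 6.396183
θ=52°: x = r cos θ + √(L² − h²) = 10.466245 + 291.929938 = 302.396183
θ=257°: crank pin P = (r cos θ, r sin θ) = (-3.824168, -16.564291)
θ=257°: h = r sin θ − e = -16.564291 − 7 = -23.564291
θ=257°: x = r cos θ + √(L² − h²) = -3.824168 + 291.047632 = 287.223464
θ=311°: crank pin P = (r cos θ, r sin θ) = (11.153003, -12.830063)
θ=311°: h = r sin θ − e = -12.830063 − 7 = -19.830063
θ=311°: x = r cos θ + √(L² − h²) = 11.153003 + 291.325880 = 302.478884

θ=52°: 302.3962
θ=257°: 287.2235
θ=311°: 302.4789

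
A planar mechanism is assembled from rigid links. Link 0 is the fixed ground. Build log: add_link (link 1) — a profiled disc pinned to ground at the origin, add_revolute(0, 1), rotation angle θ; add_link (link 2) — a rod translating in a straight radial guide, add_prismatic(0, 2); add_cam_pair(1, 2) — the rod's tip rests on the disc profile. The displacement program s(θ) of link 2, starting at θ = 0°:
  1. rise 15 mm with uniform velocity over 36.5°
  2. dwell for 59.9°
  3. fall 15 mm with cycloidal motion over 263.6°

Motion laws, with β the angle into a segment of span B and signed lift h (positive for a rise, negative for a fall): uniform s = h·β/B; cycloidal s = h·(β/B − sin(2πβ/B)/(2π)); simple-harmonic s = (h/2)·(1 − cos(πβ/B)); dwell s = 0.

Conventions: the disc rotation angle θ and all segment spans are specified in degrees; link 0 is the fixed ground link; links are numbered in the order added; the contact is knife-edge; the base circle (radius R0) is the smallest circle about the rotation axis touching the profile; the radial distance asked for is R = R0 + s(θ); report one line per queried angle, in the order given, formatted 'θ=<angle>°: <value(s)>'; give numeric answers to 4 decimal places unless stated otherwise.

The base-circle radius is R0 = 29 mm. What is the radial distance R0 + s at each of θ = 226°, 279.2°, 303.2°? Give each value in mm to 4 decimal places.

seg 1 [0°–36.5°] uniform, h=15: full span → s += 15 → s = 15.0000
seg 2 [36.5°–96.4°] dwell: s stays 15.0000
seg 3 [96.4°–360°] cycloidal, h=-15: θ=226° here. β=129.6, B=263.6. -15·(0.4917 − sin(2π·0.4917)/(2π)) = -7.2497 → s = 7.7503
seg 3 [96.4°–360°] cycloidal, h=-15: θ=279.2° here. β=182.8, B=263.6. -15·(0.6935 − sin(2π·0.6935)/(2π)) = -12.6405 → s = 2.3595
seg 3 [96.4°–360°] cycloidal, h=-15: θ=303.2° here. β=206.8, B=263.6. -15·(0.7845 − sin(2π·0.7845)/(2π)) = -14.0992 → s = 0.9008
θ=226°: R = R0 + s = 29 + 7.7503 = 36.7503
θ=279.2°: R = R0 + s = 29 + 2.3595 = 31.3595
θ=303.2°: R = R0 + s = 29 + 0.9008 = 29.9008

θ=226°: 36.7503
θ=279.2°: 31.3595
θ=303.2°: 29.9008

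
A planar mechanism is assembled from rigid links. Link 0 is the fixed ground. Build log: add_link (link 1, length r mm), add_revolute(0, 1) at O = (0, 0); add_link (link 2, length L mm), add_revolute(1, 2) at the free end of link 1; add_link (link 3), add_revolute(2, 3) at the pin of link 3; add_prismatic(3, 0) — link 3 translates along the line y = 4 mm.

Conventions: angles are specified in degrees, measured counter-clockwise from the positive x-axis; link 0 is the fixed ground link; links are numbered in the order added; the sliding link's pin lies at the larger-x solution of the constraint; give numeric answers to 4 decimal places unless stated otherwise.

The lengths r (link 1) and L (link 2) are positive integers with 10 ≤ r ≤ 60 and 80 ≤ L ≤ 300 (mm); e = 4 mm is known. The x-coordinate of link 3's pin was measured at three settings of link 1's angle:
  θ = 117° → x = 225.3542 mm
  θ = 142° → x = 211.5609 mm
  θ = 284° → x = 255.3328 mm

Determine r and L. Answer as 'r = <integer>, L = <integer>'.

constraint per measurement: (x − r cos θ)² + (r sin θ − e)² = L²
subtracting the θ₁ and θ₂ equations cancels the r² and L² terms:
r = (x₁² − x₂²) / (2[(x₁cos θ₁ + e sin θ₁) − (x₂cos θ₂ + e sin θ₂)]) = 46.0003 → r = 46
L² = (x₁ − r cos θ₁)² + (r sin θ₁ − e)² = 62001.0223 → L = 249.0000 → L = 249
check at θ₃=284°: x = 255.3328 (printed 255.3328) ✓

r = 46, L = 249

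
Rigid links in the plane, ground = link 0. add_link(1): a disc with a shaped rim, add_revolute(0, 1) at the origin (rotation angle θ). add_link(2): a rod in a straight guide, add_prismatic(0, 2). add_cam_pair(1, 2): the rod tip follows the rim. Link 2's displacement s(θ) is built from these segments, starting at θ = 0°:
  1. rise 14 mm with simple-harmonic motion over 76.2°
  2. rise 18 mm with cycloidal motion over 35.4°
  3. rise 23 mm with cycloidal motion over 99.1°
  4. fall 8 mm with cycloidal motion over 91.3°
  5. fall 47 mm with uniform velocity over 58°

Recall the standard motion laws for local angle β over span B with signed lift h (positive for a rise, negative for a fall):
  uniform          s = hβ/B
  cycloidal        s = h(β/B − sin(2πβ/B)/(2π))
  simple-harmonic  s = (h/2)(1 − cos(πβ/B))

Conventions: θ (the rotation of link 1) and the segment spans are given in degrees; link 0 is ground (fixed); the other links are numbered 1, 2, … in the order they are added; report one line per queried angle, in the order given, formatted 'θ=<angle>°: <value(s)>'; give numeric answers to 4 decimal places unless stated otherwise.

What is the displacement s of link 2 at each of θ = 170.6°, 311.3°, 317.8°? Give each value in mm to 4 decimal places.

segment 1 (0° to 76.2°, simple-harmonic, h = 14) is passed completely: s = 0.0000 + (14) = 14.0000
segment 2 (76.2° to 111.6°, cycloidal, h = 18) is passed completely: s = 14.0000 + (18) = 32.0000
θ = 170.6° falls in segment 3 (111.6° to 210.7°, cycloidal, h = 23): β = 170.6 − 111.6 = 59°, B = 99.1°; Δs = 23·(0.5954 − sin(2π·0.5954)/(2π)) = 15.7576; s = 32.0000 + 15.7576 = 47.7576
segment 3 (111.6° to 210.7°, cycloidal, h = 23) is passed completely: s = 32.0000 + (23) = 55.0000
segment 4 (210.7° to 302°, cycloidal, h = -8) is passed completely: s = 55.0000 + (-8) = 47.0000
θ = 311.3° falls in segment 5 (302° to 360°, uniform, h = -47): β = 311.3 − 302 = 9.3°, B = 58°; Δs = -47·9.3/58 = -7.5362; s = 47.0000 − 7.5362 = 39.4638
θ = 317.8° falls in segment 5 (302° to 360°, uniform, h = -47): β = 317.8 − 302 = 15.8°, B = 58°; Δs = -47·15.8/58 = -12.8034; s = 47.0000 − 12.8034 = 34.1966

θ=170.6°: 47.7576
θ=311.3°: 39.4638
θ=317.8°: 34.1966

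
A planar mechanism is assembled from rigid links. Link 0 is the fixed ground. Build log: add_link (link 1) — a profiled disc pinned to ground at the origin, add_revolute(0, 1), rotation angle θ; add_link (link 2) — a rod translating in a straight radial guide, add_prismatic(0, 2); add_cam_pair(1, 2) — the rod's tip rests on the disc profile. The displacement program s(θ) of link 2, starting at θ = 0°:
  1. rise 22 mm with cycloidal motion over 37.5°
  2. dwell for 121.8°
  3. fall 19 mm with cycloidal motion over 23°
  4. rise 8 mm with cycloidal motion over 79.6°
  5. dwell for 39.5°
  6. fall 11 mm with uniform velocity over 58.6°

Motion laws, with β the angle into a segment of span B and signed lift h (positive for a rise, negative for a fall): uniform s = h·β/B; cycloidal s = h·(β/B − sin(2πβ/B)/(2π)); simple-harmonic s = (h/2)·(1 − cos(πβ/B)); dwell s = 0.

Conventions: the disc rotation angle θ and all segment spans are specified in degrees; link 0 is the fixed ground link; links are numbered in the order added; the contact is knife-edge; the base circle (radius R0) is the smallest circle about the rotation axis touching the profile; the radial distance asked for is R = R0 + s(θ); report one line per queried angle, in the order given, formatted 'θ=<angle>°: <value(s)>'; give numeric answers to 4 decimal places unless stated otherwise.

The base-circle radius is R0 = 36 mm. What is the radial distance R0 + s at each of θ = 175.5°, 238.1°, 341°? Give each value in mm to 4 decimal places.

seg 1 [0°–37.5°] cycloidal, h=22: full span → s += 22 → s = 22.0000
seg 2 [37.5°–159.3°] dwell: s stays 22.0000
seg 3 [159.3°–182.3°] cycloidal, h=-19: θ=175.5° here. β=16.2, B=23. -19·(0.7043 − sin(2π·0.7043)/(2π)) = -16.2830 → s = 5.7170
seg 3 [159.3°–182.3°] cycloidal, h=-19: full span → s += -19 → s = 3.0000
seg 4 [182.3°–261.9°] cycloidal, h=8: θ=238.1° here. β=55.8, B=79.6. 8·(0.7010 − sin(2π·0.7010)/(2π)) = 6.8214 → s = 9.8214
seg 4 [182.3°–261.9°] cycloidal, h=8: full span → s += 8 → s = 11.0000
seg 5 [261.9°–301.4°] dwell: s stays 11.0000
seg 6 [301.4°–360°] uniform, h=-11: θ=341° here. β=39.6, B=58.6. -11·39.6/58.6 = -7.4334 → s = 3.5666
θ=175.5°: R = R0 + s = 36 + 5.7170 = 41.7170
θ=238.1°: R = R0 + s = 36 + 9.8214 = 45.8214
θ=341°: R = R0 + s = 36 + 3.5666 = 39.5666

θ=175.5°: 41.7170
θ=238.1°: 45.8214
θ=341°: 39.5666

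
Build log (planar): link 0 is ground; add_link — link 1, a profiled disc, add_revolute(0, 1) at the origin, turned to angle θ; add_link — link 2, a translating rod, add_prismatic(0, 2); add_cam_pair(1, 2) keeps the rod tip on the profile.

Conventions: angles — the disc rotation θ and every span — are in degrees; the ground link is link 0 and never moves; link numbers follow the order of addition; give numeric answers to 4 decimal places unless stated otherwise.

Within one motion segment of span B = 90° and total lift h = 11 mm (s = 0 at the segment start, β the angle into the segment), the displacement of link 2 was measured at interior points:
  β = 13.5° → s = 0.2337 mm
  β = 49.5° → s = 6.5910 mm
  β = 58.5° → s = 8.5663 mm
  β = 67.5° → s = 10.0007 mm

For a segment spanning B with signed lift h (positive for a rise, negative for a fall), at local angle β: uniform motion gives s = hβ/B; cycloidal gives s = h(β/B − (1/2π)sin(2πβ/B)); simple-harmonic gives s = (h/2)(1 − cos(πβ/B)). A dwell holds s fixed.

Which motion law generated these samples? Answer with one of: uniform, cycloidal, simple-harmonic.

candidates at β/B = r: uniform s = h·r (linear in β); cycloidal s = h·(r − sin(2πr)/(2π)); simple-harmonic s = (h/2)(1 − cos(πr))
β=13.5°: printed 0.2337 | uniform 1.6500, cycloidal 0.2337, simple-harmonic 0.5995
β=49.5°: printed 6.5910 | uniform 6.0500, cycloidal 6.5910, simple-harmonic 6.3604
β=58.5°: printed 8.5663 | uniform 7.1500, cycloidal 8.5663, simple-harmonic 7.9969
β=67.5°: printed 10.0007 | uniform 8.2500, cycloidal 10.0007, simple-harmonic 9.3891
only one law matches every sample → cycloidal

cycloidal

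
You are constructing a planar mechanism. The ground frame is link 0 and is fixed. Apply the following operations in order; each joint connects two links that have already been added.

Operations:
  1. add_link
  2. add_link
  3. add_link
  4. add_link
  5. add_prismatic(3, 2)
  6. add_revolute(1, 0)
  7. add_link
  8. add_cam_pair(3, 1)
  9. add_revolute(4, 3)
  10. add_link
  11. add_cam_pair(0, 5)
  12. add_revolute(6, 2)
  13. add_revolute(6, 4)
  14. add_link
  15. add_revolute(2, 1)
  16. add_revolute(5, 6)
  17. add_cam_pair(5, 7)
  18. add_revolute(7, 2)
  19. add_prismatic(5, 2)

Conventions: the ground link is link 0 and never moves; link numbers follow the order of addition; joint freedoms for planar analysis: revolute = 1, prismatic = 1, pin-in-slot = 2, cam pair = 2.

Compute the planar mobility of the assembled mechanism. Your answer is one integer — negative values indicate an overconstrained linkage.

link 0 = ground. State L|J1|J2 = 1|0|0
+link1  2|0|0
+link2  3|0|0
+link3  4|0|0
+link4  5|0|0
P(3,2) f=1→J1  5|1|0
R(1,0) f=1→J1  5|2|0
+link5  6|2|0
C(3,1) f=2→J2  6|2|1
R(4,3) f=1→J1  6|3|1
+link6  7|3|1
C(0,5) f=2→J2  7|3|2
R(6,2) f=1→J1  7|4|2
R(6,4) f=1→J1  7|5|2
+link7  8|5|2
R(2,1) f=1→J1  8|6|2
R(5,6) f=1→J1  8|7|2
C(5,7) f=2→J2  8|7|3
R(7,2) f=1→J1  8|8|3
P(5,2) f=1→J1  8|9|3
M = 3(8−1)−2·9−3 = 21−18−3 = 0

M = 0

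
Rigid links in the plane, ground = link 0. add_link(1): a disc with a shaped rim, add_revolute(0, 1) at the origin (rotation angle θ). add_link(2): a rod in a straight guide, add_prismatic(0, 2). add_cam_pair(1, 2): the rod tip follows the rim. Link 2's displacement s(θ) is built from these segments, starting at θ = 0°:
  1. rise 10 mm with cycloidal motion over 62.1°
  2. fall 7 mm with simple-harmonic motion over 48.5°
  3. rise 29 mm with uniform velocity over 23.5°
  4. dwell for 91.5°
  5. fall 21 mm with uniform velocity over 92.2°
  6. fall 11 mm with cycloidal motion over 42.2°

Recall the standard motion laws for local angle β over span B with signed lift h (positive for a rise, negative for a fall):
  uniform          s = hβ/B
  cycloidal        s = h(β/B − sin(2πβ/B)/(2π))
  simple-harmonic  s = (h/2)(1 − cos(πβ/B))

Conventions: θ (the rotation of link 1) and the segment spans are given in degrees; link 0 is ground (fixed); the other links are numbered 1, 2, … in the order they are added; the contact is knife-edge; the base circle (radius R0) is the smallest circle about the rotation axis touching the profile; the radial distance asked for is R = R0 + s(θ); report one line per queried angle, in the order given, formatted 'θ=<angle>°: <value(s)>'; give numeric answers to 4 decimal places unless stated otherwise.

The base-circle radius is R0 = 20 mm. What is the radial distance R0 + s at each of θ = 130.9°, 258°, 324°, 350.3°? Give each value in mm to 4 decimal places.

segment 1 (0° to 62.1°, cycloidal, h = 10) is passed completely: s = 0.0000 + (10) = 10.0000
segment 2 (62.1° to 110.6°, simple-harmonic, h = -7) is passed completely: s = 10.0000 + (-7) = 3.0000
θ = 130.9° falls in segment 3 (110.6° to 134.1°, uniform, h = 29): β = 130.9 − 110.6 = 20.3°, B = 23.5°; Δs = 29·20.3/23.5 = 25.0511; s = 3.0000 + 25.0511 = 28.0511
segment 3 (110.6° to 134.1°, uniform, h = 29) is passed completely: s = 3.0000 + (29) = 32.0000
segment 4 (134.1° to 225.6°, dwell): s unchanged at 32.0000
θ = 258° falls in segment 5 (225.6° to 317.8°, uniform, h = -21): β = 258 − 225.6 = 32.4°, B = 92.2°; Δs = -21·32.4/92.2 = -7.3796; s = 32.0000 − 7.3796 = 24.6204
segment 5 (225.6° to 317.8°, uniform, h = -21) is passed completely: s = 32.0000 + (-21) = 11.0000
θ = 324° falls in segment 6 (317.8° to 360°, cycloidal, h = -11): β = 324 − 317.8 = 6.2°, B = 42.2°; Δs = -11·(0.1469 − sin(2π·0.1469)/(2π)) = -0.2199; s = 11.0000 − 0.2199 = 10.7801
θ = 350.3° falls in segment 6 (317.8° to 360°, cycloidal, h = -11): β = 350.3 − 317.8 = 32.5°, B = 42.2°; Δs = -11·(0.7701 − sin(2π·0.7701)/(2π)) = -10.2083; s = 11.0000 − 10.2083 = 0.7917
θ=130.9°: R = R0 + s = 20 + 28.0511 = 48.0511
θ=258°: R = R0 + s = 20 + 24.6204 = 44.6204
θ=324°: R = R0 + s = 20 + 10.7801 = 30.7801
θ=350.3°: R = R0 + s = 20 + 0.7917 = 20.7917

θ=130.9°: 48.0511
θ=258°: 44.6204
θ=324°: 30.7801
θ=350.3°: 20.7917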